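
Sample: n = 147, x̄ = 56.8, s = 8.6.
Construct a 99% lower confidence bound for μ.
μ ≥ 55.13

Lower bound (one-sided):
t* = 2.352 (one-sided for 99%)
Lower bound = x̄ - t* · s/√n = 56.8 - 2.352 · 8.6/√147 = 55.13

We are 99% confident that μ ≥ 55.13.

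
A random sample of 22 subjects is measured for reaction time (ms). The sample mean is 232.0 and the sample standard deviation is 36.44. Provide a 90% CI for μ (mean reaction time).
(218.63, 245.37)

t-interval (σ unknown):
df = n - 1 = 21
t* = 1.721 for 90% confidence

Margin of error = t* · s/√n = 1.721 · 36.44/√22 = 13.37

CI: (218.63, 245.37)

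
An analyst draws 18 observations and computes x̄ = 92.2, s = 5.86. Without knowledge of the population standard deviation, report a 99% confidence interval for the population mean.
(88.20, 96.20)

t-interval (σ unknown):
df = n - 1 = 17
t* = 2.898 for 99% confidence

Margin of error = t* · s/√n = 2.898 · 5.86/√18 = 4.00

CI: (88.20, 96.20)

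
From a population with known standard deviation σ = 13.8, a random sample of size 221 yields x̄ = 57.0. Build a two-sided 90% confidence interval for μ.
(55.47, 58.53)

z-interval (σ known):
z* = 1.645 for 90% confidence

Margin of error = z* · σ/√n = 1.645 · 13.8/√221 = 1.53

CI: (57.0 - 1.53, 57.0 + 1.53) = (55.47, 58.53)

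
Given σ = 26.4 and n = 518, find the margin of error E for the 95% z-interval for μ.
Margin of error = 2.27

Margin of error = z* · σ/√n
= 1.960 · 26.4/√518
= 1.960 · 26.4/22.7596
= 2.27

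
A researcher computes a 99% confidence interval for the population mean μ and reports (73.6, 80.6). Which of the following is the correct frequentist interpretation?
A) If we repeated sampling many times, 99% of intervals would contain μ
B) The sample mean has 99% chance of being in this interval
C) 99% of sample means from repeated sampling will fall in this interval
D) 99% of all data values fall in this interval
A

A) Correct — this is the frequentist long-run coverage interpretation.
B) Wrong — x̄ is observed and sits in the interval by construction.
C) Wrong — coverage applies to intervals containing μ, not to future x̄ values.
D) Wrong — a CI is about the parameter μ, not individual data values.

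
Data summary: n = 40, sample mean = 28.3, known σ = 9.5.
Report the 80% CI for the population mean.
(26.37, 30.23)

z-interval (σ known):
z* = 1.282 for 80% confidence

Margin of error = z* · σ/√n = 1.282 · 9.5/√40 = 1.93

CI: (28.3 - 1.93, 28.3 + 1.93) = (26.37, 30.23)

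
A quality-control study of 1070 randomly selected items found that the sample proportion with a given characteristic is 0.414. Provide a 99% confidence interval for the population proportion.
(0.375, 0.453)

Proportion CI:
SE = √(p̂(1-p̂)/n) = √(0.414 · 0.586 / 1070) = 0.01506

z* = 2.576
Margin = z* · SE = 2.576 · 0.01506 = 0.0388

CI: 0.414 ± 0.0388 = (0.375, 0.453)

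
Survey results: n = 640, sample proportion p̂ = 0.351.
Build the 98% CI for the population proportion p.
(0.307, 0.395)

Proportion CI:
SE = √(p̂(1-p̂)/n) = √(0.351 · 0.649 / 640) = 0.01887

z* = 2.326
Margin = z* · SE = 2.326 · 0.01887 = 0.0439

CI: 0.351 ± 0.0439 = (0.307, 0.395)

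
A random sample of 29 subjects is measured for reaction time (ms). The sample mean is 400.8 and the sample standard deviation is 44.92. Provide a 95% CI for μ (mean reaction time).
(383.72, 417.88)

t-interval (σ unknown):
df = n - 1 = 28
t* = 2.048 for 95% confidence

Margin of error = t* · s/√n = 2.048 · 44.92/√29 = 17.08

CI: (383.72, 417.88)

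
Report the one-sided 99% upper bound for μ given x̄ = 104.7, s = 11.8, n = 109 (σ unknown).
μ ≤ 107.37

Upper bound (one-sided):
t* = 2.361 (one-sided for 99%)
Upper bound = x̄ + t* · s/√n = 104.7 + 2.361 · 11.8/√109 = 107.37

We are 99% confident that μ ≤ 107.37.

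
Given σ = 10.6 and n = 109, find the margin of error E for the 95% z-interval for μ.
Margin of error = 1.99

Margin of error = z* · σ/√n
= 1.960 · 10.6/√109
= 1.960 · 10.6/10.4403
= 1.99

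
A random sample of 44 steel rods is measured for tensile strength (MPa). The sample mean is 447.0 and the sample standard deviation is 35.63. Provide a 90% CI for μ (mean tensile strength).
(437.97, 456.03)

t-interval (σ unknown):
df = n - 1 = 43
t* = 1.681 for 90% confidence

Margin of error = t* · s/√n = 1.681 · 35.63/√44 = 9.03

CI: (437.97, 456.03)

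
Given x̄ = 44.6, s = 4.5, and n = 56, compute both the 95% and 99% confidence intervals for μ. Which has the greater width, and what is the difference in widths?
99% CI is wider by 0.80

df = 55
95% CI: t* = 2.004, (43.39, 45.81), width = 2 · t* · s/√n = 2.41
99% CI: t* = 2.668, (43.00, 46.20), width = 2 · t* · s/√n = 3.21

The 99% CI is wider by 3.21 - 2.41 = 0.80.
Higher confidence requires a wider interval.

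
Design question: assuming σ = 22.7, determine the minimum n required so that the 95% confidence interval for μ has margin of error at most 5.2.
n ≥ 74

For margin E ≤ 5.2:
n ≥ (z* · σ / E)²
n ≥ (1.960 · 22.7 / 5.2)²
n ≥ 73.21

Minimum n = 74 (rounding up)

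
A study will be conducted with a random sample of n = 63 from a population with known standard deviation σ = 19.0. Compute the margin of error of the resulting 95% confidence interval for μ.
Margin of error = 4.69

Margin of error = z* · σ/√n
= 1.960 · 19.0/√63
= 1.960 · 19.0/7.9373
= 4.69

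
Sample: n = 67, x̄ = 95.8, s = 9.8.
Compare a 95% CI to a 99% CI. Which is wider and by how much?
99% CI is wider by 1.57

df = 66
95% CI: t* = 1.997, (93.41, 98.19), width = 2 · t* · s/√n = 4.78
99% CI: t* = 2.652, (92.62, 98.98), width = 2 · t* · s/√n = 6.35

The 99% CI is wider by 6.35 - 4.78 = 1.57.
Higher confidence requires a wider interval.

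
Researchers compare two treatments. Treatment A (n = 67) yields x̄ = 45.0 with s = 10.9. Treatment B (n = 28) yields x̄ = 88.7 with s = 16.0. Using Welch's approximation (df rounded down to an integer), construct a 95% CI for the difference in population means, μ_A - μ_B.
(-50.39, -37.01)

Difference: x̄₁ - x̄₂ = -43.70
SE = √(s₁²/n₁ + s₂²/n₂) = √(10.9²/67 + 16.0²/28) = 3.3040
df = 37.91 → 37 (Welch–Satterthwaite, rounded down)
t* = 2.026

CI: -43.70 ± 2.026 · 3.3040 = -43.70 ± 6.69 = (-50.39, -37.01)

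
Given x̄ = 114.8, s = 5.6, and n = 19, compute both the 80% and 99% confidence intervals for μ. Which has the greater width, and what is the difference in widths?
99% CI is wider by 3.97

df = 18
80% CI: t* = 1.330, (113.09, 116.51), width = 2 · t* · s/√n = 3.42
99% CI: t* = 2.878, (111.10, 118.50), width = 2 · t* · s/√n = 7.39

The 99% CI is wider by 7.39 - 3.42 = 3.97.
Higher confidence requires a wider interval.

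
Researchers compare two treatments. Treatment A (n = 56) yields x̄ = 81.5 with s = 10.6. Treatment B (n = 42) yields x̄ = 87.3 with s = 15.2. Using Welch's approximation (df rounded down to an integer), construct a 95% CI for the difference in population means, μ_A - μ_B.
(-11.27, -0.33)

Difference: x̄₁ - x̄₂ = -5.80
SE = √(s₁²/n₁ + s₂²/n₂) = √(10.6²/56 + 15.2²/42) = 2.7400
df = 69.47 → 69 (Welch–Satterthwaite, rounded down)
t* = 1.995

CI: -5.80 ± 1.995 · 2.7400 = -5.80 ± 5.47 = (-11.27, -0.33)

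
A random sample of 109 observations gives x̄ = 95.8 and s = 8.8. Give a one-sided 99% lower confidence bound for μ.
μ ≥ 93.81

Lower bound (one-sided):
t* = 2.361 (one-sided for 99%)
Lower bound = x̄ - t* · s/√n = 95.8 - 2.361 · 8.8/√109 = 93.81

We are 99% confident that μ ≥ 93.81.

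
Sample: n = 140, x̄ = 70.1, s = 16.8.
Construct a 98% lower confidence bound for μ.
μ ≥ 67.16

Lower bound (one-sided):
t* = 2.073 (one-sided for 98%)
Lower bound = x̄ - t* · s/√n = 70.1 - 2.073 · 16.8/√140 = 67.16

We are 98% confident that μ ≥ 67.16.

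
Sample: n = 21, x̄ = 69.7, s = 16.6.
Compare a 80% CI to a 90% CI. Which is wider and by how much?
90% CI is wider by 2.90

df = 20
80% CI: t* = 1.325, (64.90, 74.50), width = 2 · t* · s/√n = 9.60
90% CI: t* = 1.725, (63.45, 75.95), width = 2 · t* · s/√n = 12.50

The 90% CI is wider by 12.50 - 9.60 = 2.90.
Higher confidence requires a wider interval.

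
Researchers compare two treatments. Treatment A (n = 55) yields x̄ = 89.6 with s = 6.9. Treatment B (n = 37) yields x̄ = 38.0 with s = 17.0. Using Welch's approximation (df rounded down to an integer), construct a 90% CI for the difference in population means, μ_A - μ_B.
(46.65, 56.55)

Difference: x̄₁ - x̄₂ = 51.60
SE = √(s₁²/n₁ + s₂²/n₂) = √(6.9²/55 + 17.0²/37) = 2.9456
df = 44.06 → 44 (Welch–Satterthwaite, rounded down)
t* = 1.680

CI: 51.60 ± 1.680 · 2.9456 = 51.60 ± 4.95 = (46.65, 56.55)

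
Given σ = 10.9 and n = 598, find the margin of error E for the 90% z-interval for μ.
Margin of error = 0.73

Margin of error = z* · σ/√n
= 1.645 · 10.9/√598
= 1.645 · 10.9/24.4540
= 0.73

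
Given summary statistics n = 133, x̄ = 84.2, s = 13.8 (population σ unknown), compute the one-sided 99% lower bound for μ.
μ ≥ 81.38

Lower bound (one-sided):
t* = 2.355 (one-sided for 99%)
Lower bound = x̄ - t* · s/√n = 84.2 - 2.355 · 13.8/√133 = 81.38

We are 99% confident that μ ≥ 81.38.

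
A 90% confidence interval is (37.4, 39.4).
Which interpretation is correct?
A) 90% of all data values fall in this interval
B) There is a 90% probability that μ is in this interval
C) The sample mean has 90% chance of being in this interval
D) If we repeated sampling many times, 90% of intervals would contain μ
D

A) Wrong — a CI is about the parameter μ, not individual data values.
B) Wrong — μ is fixed; the randomness lives in the interval, not in μ.
C) Wrong — x̄ is observed and sits in the interval by construction.
D) Correct — this is the frequentist long-run coverage interpretation.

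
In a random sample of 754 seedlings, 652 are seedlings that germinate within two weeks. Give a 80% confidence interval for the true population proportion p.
(0.849, 0.881)

Proportion CI:
p̂ = 652/754 = 0.86472
SE = √(p̂(1-p̂)/n) = √(0.86472 · 0.13528 / 754) = 0.01246

z* = 1.282
Margin = z* · SE = 1.282 · 0.01246 = 0.0160

CI: 0.86472 ± 0.0160 = (0.849, 0.881)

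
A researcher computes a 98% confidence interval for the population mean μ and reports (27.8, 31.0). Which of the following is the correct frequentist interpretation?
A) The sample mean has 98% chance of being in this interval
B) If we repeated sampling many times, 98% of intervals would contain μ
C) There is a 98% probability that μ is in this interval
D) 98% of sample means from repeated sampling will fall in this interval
B

A) Wrong — x̄ is observed and sits in the interval by construction.
B) Correct — this is the frequentist long-run coverage interpretation.
C) Wrong — μ is fixed; the randomness lives in the interval, not in μ.
D) Wrong — coverage applies to intervals containing μ, not to future x̄ values.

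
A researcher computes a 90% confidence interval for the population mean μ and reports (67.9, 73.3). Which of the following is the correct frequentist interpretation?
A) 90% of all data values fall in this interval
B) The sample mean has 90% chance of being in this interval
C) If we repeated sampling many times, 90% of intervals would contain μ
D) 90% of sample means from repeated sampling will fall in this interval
C

A) Wrong — a CI is about the parameter μ, not individual data values.
B) Wrong — x̄ is observed and sits in the interval by construction.
C) Correct — this is the frequentist long-run coverage interpretation.
D) Wrong — coverage applies to intervals containing μ, not to future x̄ values.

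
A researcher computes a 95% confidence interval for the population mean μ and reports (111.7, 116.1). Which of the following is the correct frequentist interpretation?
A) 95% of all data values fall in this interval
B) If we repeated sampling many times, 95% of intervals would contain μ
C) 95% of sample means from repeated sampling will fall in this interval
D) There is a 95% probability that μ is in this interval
B

A) Wrong — a CI is about the parameter μ, not individual data values.
B) Correct — this is the frequentist long-run coverage interpretation.
C) Wrong — coverage applies to intervals containing μ, not to future x̄ values.
D) Wrong — μ is fixed; the randomness lives in the interval, not in μ.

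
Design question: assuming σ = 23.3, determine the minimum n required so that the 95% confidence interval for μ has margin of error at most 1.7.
n ≥ 722

For margin E ≤ 1.7:
n ≥ (z* · σ / E)²
n ≥ (1.960 · 23.3 / 1.7)²
n ≥ 721.65

Minimum n = 722 (rounding up)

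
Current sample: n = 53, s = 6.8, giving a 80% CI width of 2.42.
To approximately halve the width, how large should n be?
n ≈ 212

CI width ∝ 1/√n
To reduce width by factor 2, need √n to grow by 2 → need 2² = 4 times as many samples.

Current: n = 53, width = 2.42
New: n = 212, width ≈ 1.20

Width reduced by factor of 2.42/1.20 = 2.02.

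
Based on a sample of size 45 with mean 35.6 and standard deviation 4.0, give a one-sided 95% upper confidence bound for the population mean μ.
μ ≤ 36.60

Upper bound (one-sided):
t* = 1.680 (one-sided for 95%)
Upper bound = x̄ + t* · s/√n = 35.6 + 1.680 · 4.0/√45 = 36.60

We are 95% confident that μ ≤ 36.60.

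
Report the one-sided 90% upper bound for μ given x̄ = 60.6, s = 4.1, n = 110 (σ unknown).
μ ≤ 61.10

Upper bound (one-sided):
t* = 1.289 (one-sided for 90%)
Upper bound = x̄ + t* · s/√n = 60.6 + 1.289 · 4.1/√110 = 61.10

We are 90% confident that μ ≤ 61.10.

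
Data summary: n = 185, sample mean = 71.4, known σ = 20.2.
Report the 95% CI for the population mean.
(68.49, 74.31)

z-interval (σ known):
z* = 1.960 for 95% confidence

Margin of error = z* · σ/√n = 1.960 · 20.2/√185 = 2.91

CI: (71.4 - 2.91, 71.4 + 2.91) = (68.49, 74.31)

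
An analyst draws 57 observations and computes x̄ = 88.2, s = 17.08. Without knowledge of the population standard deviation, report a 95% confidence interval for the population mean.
(83.67, 92.73)

t-interval (σ unknown):
df = n - 1 = 56
t* = 2.003 for 95% confidence

Margin of error = t* · s/√n = 2.003 · 17.08/√57 = 4.53

CI: (83.67, 92.73)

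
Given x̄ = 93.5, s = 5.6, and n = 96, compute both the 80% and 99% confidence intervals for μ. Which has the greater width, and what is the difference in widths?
99% CI is wider by 1.53

df = 95
80% CI: t* = 1.291, (92.76, 94.24), width = 2 · t* · s/√n = 1.48
99% CI: t* = 2.629, (92.00, 95.00), width = 2 · t* · s/√n = 3.01

The 99% CI is wider by 3.01 - 1.48 = 1.53.
Higher confidence requires a wider interval.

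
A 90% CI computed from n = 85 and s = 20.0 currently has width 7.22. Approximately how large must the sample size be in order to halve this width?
n ≈ 340

CI width ∝ 1/√n
To reduce width by factor 2, need √n to grow by 2 → need 2² = 4 times as many samples.

Current: n = 85, width = 7.22
New: n = 340, width ≈ 3.58

Width reduced by factor of 7.22/3.58 = 2.02.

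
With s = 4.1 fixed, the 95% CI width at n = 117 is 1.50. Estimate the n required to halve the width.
n ≈ 468

CI width ∝ 1/√n
To reduce width by factor 2, need √n to grow by 2 → need 2² = 4 times as many samples.

Current: n = 117, width = 1.50
New: n = 468, width ≈ 0.74

Width reduced by factor of 1.50/0.74 = 2.03.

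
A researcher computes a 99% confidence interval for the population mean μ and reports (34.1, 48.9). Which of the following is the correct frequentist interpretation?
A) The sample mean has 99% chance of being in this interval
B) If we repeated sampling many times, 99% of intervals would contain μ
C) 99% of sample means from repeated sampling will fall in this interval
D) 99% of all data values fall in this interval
B

A) Wrong — x̄ is observed and sits in the interval by construction.
B) Correct — this is the frequentist long-run coverage interpretation.
C) Wrong — coverage applies to intervals containing μ, not to future x̄ values.
D) Wrong — a CI is about the parameter μ, not individual data values.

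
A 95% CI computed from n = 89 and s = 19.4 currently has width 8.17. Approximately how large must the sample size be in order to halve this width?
n ≈ 356

CI width ∝ 1/√n
To reduce width by factor 2, need √n to grow by 2 → need 2² = 4 times as many samples.

Current: n = 89, width = 8.17
New: n = 356, width ≈ 4.04

Width reduced by factor of 8.17/4.04 = 2.02.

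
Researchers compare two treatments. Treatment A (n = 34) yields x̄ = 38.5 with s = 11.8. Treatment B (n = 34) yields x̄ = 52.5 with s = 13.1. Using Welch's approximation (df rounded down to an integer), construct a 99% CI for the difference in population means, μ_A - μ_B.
(-22.02, -5.98)

Difference: x̄₁ - x̄₂ = -14.00
SE = √(s₁²/n₁ + s₂²/n₂) = √(11.8²/34 + 13.1²/34) = 3.0237
df = 65.29 → 65 (Welch–Satterthwaite, rounded down)
t* = 2.654

CI: -14.00 ± 2.654 · 3.0237 = -14.00 ± 8.02 = (-22.02, -5.98)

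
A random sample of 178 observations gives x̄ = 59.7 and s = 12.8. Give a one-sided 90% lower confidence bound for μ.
μ ≥ 58.47

Lower bound (one-sided):
t* = 1.286 (one-sided for 90%)
Lower bound = x̄ - t* · s/√n = 59.7 - 1.286 · 12.8/√178 = 58.47

We are 90% confident that μ ≥ 58.47.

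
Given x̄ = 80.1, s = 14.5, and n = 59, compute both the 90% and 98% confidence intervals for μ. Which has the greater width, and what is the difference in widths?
98% CI is wider by 2.72

df = 58
90% CI: t* = 1.672, (76.94, 83.26), width = 2 · t* · s/√n = 6.31
98% CI: t* = 2.392, (75.58, 84.62), width = 2 · t* · s/√n = 9.03

The 98% CI is wider by 9.03 - 6.31 = 2.72.
Higher confidence requires a wider interval.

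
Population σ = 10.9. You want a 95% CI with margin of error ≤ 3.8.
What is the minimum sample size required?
n ≥ 32

For margin E ≤ 3.8:
n ≥ (z* · σ / E)²
n ≥ (1.960 · 10.9 / 3.8)²
n ≥ 31.61

Minimum n = 32 (rounding up)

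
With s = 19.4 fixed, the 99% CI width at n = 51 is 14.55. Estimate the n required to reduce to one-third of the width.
n ≈ 459

CI width ∝ 1/√n
To reduce width by factor 3, need √n to grow by 3 → need 3² = 9 times as many samples.

Current: n = 51, width = 14.55
New: n = 459, width ≈ 4.69

Width reduced by factor of 14.55/4.69 = 3.10.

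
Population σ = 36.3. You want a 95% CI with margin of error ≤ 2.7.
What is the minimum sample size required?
n ≥ 695

For margin E ≤ 2.7:
n ≥ (z* · σ / E)²
n ≥ (1.960 · 36.3 / 2.7)²
n ≥ 694.38

Minimum n = 695 (rounding up)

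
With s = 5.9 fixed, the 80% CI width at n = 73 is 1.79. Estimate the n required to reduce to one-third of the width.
n ≈ 657

CI width ∝ 1/√n
To reduce width by factor 3, need √n to grow by 3 → need 3² = 9 times as many samples.

Current: n = 73, width = 1.79
New: n = 657, width ≈ 0.59

Width reduced by factor of 1.79/0.59 = 3.03.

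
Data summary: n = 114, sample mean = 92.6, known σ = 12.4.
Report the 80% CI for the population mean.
(91.11, 94.09)

z-interval (σ known):
z* = 1.282 for 80% confidence

Margin of error = z* · σ/√n = 1.282 · 12.4/√114 = 1.49

CI: (92.6 - 1.49, 92.6 + 1.49) = (91.11, 94.09)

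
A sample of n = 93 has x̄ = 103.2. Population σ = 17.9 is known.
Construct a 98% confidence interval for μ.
(98.88, 107.52)

z-interval (σ known):
z* = 2.326 for 98% confidence

Margin of error = z* · σ/√n = 2.326 · 17.9/√93 = 4.32

CI: (103.2 - 4.32, 103.2 + 4.32) = (98.88, 107.52)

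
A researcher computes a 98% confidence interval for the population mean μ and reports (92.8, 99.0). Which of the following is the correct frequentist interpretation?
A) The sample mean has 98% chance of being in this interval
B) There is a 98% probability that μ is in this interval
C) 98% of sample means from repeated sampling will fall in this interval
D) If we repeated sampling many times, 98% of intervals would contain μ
D

A) Wrong — x̄ is observed and sits in the interval by construction.
B) Wrong — μ is fixed; the randomness lives in the interval, not in μ.
C) Wrong — coverage applies to intervals containing μ, not to future x̄ values.
D) Correct — this is the frequentist long-run coverage interpretation.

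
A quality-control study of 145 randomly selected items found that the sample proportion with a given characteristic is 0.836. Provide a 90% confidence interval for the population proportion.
(0.785, 0.887)

Proportion CI:
SE = √(p̂(1-p̂)/n) = √(0.836 · 0.164 / 145) = 0.03075

z* = 1.645
Margin = z* · SE = 1.645 · 0.03075 = 0.0506

CI: 0.836 ± 0.0506 = (0.785, 0.887)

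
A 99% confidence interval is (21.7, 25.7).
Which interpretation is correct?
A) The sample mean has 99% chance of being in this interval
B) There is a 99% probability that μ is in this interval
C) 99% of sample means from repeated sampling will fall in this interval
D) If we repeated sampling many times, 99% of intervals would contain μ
D

A) Wrong — x̄ is observed and sits in the interval by construction.
B) Wrong — μ is fixed; the randomness lives in the interval, not in μ.
C) Wrong — coverage applies to intervals containing μ, not to future x̄ values.
D) Correct — this is the frequentist long-run coverage interpretation.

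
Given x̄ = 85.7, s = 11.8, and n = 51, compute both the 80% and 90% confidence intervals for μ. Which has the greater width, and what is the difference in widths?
90% CI is wider by 1.25

df = 50
80% CI: t* = 1.299, (83.55, 87.85), width = 2 · t* · s/√n = 4.29
90% CI: t* = 1.676, (82.93, 88.47), width = 2 · t* · s/√n = 5.54

The 90% CI is wider by 5.54 - 4.29 = 1.25.
Higher confidence requires a wider interval.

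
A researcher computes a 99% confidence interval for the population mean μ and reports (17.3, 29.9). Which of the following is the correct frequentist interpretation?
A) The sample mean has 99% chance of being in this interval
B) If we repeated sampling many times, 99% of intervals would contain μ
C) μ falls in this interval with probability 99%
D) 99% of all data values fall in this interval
B

A) Wrong — x̄ is observed and sits in the interval by construction.
B) Correct — this is the frequentist long-run coverage interpretation.
C) Wrong — μ is fixed; the randomness lives in the interval, not in μ.
D) Wrong — a CI is about the parameter μ, not individual data values.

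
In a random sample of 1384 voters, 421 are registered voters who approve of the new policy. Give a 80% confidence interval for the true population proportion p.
(0.288, 0.320)

Proportion CI:
p̂ = 421/1384 = 0.30419
SE = √(p̂(1-p̂)/n) = √(0.30419 · 0.69581 / 1384) = 0.01237

z* = 1.282
Margin = z* · SE = 1.282 · 0.01237 = 0.0159

CI: 0.30419 ± 0.0159 = (0.288, 0.320)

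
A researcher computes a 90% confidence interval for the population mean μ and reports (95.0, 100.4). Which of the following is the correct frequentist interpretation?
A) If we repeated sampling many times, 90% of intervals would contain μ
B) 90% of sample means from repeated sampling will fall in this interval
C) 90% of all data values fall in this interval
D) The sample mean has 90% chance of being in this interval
A

A) Correct — this is the frequentist long-run coverage interpretation.
B) Wrong — coverage applies to intervals containing μ, not to future x̄ values.
C) Wrong — a CI is about the parameter μ, not individual data values.
D) Wrong — x̄ is observed and sits in the interval by construction.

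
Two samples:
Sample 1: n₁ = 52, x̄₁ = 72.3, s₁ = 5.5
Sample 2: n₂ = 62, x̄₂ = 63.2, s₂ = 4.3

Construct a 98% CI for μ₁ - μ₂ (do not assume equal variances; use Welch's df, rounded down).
(6.88, 11.32)

Difference: x̄₁ - x̄₂ = 9.10
SE = √(s₁²/n₁ + s₂²/n₂) = √(5.5²/52 + 4.3²/62) = 0.9381
df = 95.67 → 95 (Welch–Satterthwaite, rounded down)
t* = 2.366

CI: 9.10 ± 2.366 · 0.9381 = 9.10 ± 2.22 = (6.88, 11.32)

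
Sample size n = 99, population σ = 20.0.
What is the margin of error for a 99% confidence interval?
Margin of error = 5.18

Margin of error = z* · σ/√n
= 2.576 · 20.0/√99
= 2.576 · 20.0/9.9499
= 5.18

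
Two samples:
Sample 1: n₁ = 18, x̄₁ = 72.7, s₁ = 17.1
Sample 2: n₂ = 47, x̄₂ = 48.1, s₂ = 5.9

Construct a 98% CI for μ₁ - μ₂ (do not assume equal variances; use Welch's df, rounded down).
(14.08, 35.12)

Difference: x̄₁ - x̄₂ = 24.60
SE = √(s₁²/n₁ + s₂²/n₂) = √(17.1²/18 + 5.9²/47) = 4.1214
df = 18.57 → 18 (Welch–Satterthwaite, rounded down)
t* = 2.552

CI: 24.60 ± 2.552 · 4.1214 = 24.60 ± 10.52 = (14.08, 35.12)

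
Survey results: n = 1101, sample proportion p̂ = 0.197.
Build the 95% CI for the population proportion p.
(0.174, 0.220)

Proportion CI:
SE = √(p̂(1-p̂)/n) = √(0.197 · 0.803 / 1101) = 0.01199

z* = 1.960
Margin = z* · SE = 1.960 · 0.01199 = 0.0235

CI: 0.197 ± 0.0235 = (0.174, 0.220)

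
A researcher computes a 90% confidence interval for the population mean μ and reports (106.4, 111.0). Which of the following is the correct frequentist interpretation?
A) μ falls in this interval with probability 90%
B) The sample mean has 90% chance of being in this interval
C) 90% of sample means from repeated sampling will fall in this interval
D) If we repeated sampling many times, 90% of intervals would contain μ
D

A) Wrong — μ is fixed; the randomness lives in the interval, not in μ.
B) Wrong — x̄ is observed and sits in the interval by construction.
C) Wrong — coverage applies to intervals containing μ, not to future x̄ values.
D) Correct — this is the frequentist long-run coverage interpretation.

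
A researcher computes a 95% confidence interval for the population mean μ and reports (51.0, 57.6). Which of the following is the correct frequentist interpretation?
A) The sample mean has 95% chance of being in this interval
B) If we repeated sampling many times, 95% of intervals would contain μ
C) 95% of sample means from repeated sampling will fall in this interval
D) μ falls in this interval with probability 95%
B

A) Wrong — x̄ is observed and sits in the interval by construction.
B) Correct — this is the frequentist long-run coverage interpretation.
C) Wrong — coverage applies to intervals containing μ, not to future x̄ values.
D) Wrong — μ is fixed; the randomness lives in the interval, not in μ.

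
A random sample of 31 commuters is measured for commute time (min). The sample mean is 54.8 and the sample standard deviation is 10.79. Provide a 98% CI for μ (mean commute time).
(50.04, 59.56)

t-interval (σ unknown):
df = n - 1 = 30
t* = 2.457 for 98% confidence

Margin of error = t* · s/√n = 2.457 · 10.79/√31 = 4.76

CI: (50.04, 59.56)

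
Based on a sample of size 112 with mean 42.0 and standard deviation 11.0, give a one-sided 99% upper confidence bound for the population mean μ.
μ ≤ 44.45

Upper bound (one-sided):
t* = 2.360 (one-sided for 99%)
Upper bound = x̄ + t* · s/√n = 42.0 + 2.360 · 11.0/√112 = 44.45

We are 99% confident that μ ≤ 44.45.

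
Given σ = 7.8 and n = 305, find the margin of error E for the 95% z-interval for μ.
Margin of error = 0.88

Margin of error = z* · σ/√n
= 1.960 · 7.8/√305
= 1.960 · 7.8/17.4642
= 0.88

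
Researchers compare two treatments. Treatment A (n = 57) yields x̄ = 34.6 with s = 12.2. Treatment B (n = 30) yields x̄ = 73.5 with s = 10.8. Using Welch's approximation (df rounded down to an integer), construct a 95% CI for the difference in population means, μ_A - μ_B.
(-43.99, -33.81)

Difference: x̄₁ - x̄₂ = -38.90
SE = √(s₁²/n₁ + s₂²/n₂) = √(12.2²/57 + 10.8²/30) = 2.5494
df = 65.69 → 65 (Welch–Satterthwaite, rounded down)
t* = 1.997

CI: -38.90 ± 1.997 · 2.5494 = -38.90 ± 5.09 = (-43.99, -33.81)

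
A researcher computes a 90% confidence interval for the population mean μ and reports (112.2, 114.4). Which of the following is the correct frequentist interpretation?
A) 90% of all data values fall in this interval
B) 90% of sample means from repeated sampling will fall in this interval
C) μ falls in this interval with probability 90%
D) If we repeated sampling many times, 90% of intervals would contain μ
D

A) Wrong — a CI is about the parameter μ, not individual data values.
B) Wrong — coverage applies to intervals containing μ, not to future x̄ values.
C) Wrong — μ is fixed; the randomness lives in the interval, not in μ.
D) Correct — this is the frequentist long-run coverage interpretation.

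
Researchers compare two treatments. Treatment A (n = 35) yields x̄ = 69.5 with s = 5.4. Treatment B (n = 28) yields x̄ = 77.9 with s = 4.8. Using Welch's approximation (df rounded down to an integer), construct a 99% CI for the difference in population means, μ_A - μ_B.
(-11.82, -4.98)

Difference: x̄₁ - x̄₂ = -8.40
SE = √(s₁²/n₁ + s₂²/n₂) = √(5.4²/35 + 4.8²/28) = 1.2869
df = 60.28 → 60 (Welch–Satterthwaite, rounded down)
t* = 2.660

CI: -8.40 ± 2.660 · 1.2869 = -8.40 ± 3.42 = (-11.82, -4.98)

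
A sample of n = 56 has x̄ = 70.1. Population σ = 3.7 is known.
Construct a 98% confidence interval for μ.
(68.95, 71.25)

z-interval (σ known):
z* = 2.326 for 98% confidence

Margin of error = z* · σ/√n = 2.326 · 3.7/√56 = 1.15

CI: (70.1 - 1.15, 70.1 + 1.15) = (68.95, 71.25)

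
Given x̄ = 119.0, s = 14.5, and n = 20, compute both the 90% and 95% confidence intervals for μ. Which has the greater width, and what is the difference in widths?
95% CI is wider by 2.36

df = 19
90% CI: t* = 1.729, (113.39, 124.61), width = 2 · t* · s/√n = 11.21
95% CI: t* = 2.093, (112.21, 125.79), width = 2 · t* · s/√n = 13.57

The 95% CI is wider by 13.57 - 11.21 = 2.36.
Higher confidence requires a wider interval.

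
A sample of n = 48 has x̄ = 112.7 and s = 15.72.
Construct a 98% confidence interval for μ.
(107.24, 118.16)

t-interval (σ unknown):
df = n - 1 = 47
t* = 2.408 for 98% confidence

Margin of error = t* · s/√n = 2.408 · 15.72/√48 = 5.46

CI: (107.24, 118.16)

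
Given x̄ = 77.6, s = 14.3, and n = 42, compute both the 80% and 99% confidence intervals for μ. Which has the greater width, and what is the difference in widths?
99% CI is wider by 6.17

df = 41
80% CI: t* = 1.303, (74.72, 80.48), width = 2 · t* · s/√n = 5.75
99% CI: t* = 2.701, (71.64, 83.56), width = 2 · t* · s/√n = 11.92

The 99% CI is wider by 11.92 - 5.75 = 6.17.
Higher confidence requires a wider interval.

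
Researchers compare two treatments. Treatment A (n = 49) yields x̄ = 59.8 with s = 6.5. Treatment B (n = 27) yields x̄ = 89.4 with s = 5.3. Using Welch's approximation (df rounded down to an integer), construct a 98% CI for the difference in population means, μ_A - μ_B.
(-32.89, -26.31)

Difference: x̄₁ - x̄₂ = -29.60
SE = √(s₁²/n₁ + s₂²/n₂) = √(6.5²/49 + 5.3²/27) = 1.3794
df = 63.38 → 63 (Welch–Satterthwaite, rounded down)
t* = 2.387

CI: -29.60 ± 2.387 · 1.3794 = -29.60 ± 3.29 = (-32.89, -26.31)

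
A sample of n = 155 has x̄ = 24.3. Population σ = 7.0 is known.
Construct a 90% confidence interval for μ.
(23.38, 25.22)

z-interval (σ known):
z* = 1.645 for 90% confidence

Margin of error = z* · σ/√n = 1.645 · 7.0/√155 = 0.92

CI: (24.3 - 0.92, 24.3 + 0.92) = (23.38, 25.22)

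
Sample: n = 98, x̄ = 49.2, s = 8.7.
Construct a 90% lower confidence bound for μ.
μ ≥ 48.07

Lower bound (one-sided):
t* = 1.290 (one-sided for 90%)
Lower bound = x̄ - t* · s/√n = 49.2 - 1.290 · 8.7/√98 = 48.07

We are 90% confident that μ ≥ 48.07.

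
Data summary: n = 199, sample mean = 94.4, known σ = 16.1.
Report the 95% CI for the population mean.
(92.16, 96.64)

z-interval (σ known):
z* = 1.960 for 95% confidence

Margin of error = z* · σ/√n = 1.960 · 16.1/√199 = 2.24

CI: (94.4 - 2.24, 94.4 + 2.24) = (92.16, 96.64)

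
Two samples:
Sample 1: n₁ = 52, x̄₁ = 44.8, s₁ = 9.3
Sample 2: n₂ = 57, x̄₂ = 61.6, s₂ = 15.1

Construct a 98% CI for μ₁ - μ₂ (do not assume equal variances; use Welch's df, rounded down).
(-22.43, -11.17)

Difference: x̄₁ - x̄₂ = -16.80
SE = √(s₁²/n₁ + s₂²/n₂) = √(9.3²/52 + 15.1²/57) = 2.3798
df = 94.34 → 94 (Welch–Satterthwaite, rounded down)
t* = 2.367

CI: -16.80 ± 2.367 · 2.3798 = -16.80 ± 5.63 = (-22.43, -11.17)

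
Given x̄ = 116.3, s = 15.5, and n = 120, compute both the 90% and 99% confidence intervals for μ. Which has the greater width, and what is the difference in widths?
99% CI is wider by 2.72

df = 119
90% CI: t* = 1.658, (113.95, 118.65), width = 2 · t* · s/√n = 4.69
99% CI: t* = 2.618, (112.60, 120.00), width = 2 · t* · s/√n = 7.41

The 99% CI is wider by 7.41 - 4.69 = 2.72.
Higher confidence requires a wider interval.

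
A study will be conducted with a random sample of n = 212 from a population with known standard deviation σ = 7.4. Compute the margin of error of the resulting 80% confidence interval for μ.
Margin of error = 0.65

Margin of error = z* · σ/√n
= 1.282 · 7.4/√212
= 1.282 · 7.4/14.5602
= 0.65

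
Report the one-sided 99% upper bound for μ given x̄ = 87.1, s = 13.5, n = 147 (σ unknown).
μ ≤ 89.72

Upper bound (one-sided):
t* = 2.352 (one-sided for 99%)
Upper bound = x̄ + t* · s/√n = 87.1 + 2.352 · 13.5/√147 = 89.72

We are 99% confident that μ ≤ 89.72.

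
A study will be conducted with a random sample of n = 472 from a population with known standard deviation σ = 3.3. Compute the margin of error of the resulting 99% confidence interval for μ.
Margin of error = 0.39

Margin of error = z* · σ/√n
= 2.576 · 3.3/√472
= 2.576 · 3.3/21.7256
= 0.39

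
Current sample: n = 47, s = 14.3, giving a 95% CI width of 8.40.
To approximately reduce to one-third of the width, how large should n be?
n ≈ 423

CI width ∝ 1/√n
To reduce width by factor 3, need √n to grow by 3 → need 3² = 9 times as many samples.

Current: n = 47, width = 8.40
New: n = 423, width ≈ 2.73

Width reduced by factor of 8.40/2.73 = 3.08.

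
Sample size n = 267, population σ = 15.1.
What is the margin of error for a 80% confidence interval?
Margin of error = 1.18

Margin of error = z* · σ/√n
= 1.282 · 15.1/√267
= 1.282 · 15.1/16.3401
= 1.18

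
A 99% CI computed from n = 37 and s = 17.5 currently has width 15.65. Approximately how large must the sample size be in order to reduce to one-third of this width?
n ≈ 333

CI width ∝ 1/√n
To reduce width by factor 3, need √n to grow by 3 → need 3² = 9 times as many samples.

Current: n = 37, width = 15.65
New: n = 333, width ≈ 4.97

Width reduced by factor of 15.65/4.97 = 3.15.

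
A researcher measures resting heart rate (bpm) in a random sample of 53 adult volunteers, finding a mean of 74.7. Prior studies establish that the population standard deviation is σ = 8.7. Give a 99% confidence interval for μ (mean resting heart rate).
(71.62, 77.78)

z-interval (σ known):
z* = 2.576 for 99% confidence

Margin of error = z* · σ/√n = 2.576 · 8.7/√53 = 3.08

CI: (74.7 - 3.08, 74.7 + 3.08) = (71.62, 77.78)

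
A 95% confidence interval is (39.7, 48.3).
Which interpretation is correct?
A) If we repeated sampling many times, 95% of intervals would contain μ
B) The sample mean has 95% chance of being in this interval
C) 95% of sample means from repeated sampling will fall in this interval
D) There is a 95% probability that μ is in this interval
A

A) Correct — this is the frequentist long-run coverage interpretation.
B) Wrong — x̄ is observed and sits in the interval by construction.
C) Wrong — coverage applies to intervals containing μ, not to future x̄ values.
D) Wrong — μ is fixed; the randomness lives in the interval, not in μ.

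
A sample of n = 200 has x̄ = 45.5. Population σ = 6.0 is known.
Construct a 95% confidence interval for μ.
(44.67, 46.33)

z-interval (σ known):
z* = 1.960 for 95% confidence

Margin of error = z* · σ/√n = 1.960 · 6.0/√200 = 0.83

CI: (45.5 - 0.83, 45.5 + 0.83) = (44.67, 46.33)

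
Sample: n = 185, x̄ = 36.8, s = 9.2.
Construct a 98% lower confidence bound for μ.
μ ≥ 35.40

Lower bound (one-sided):
t* = 2.068 (one-sided for 98%)
Lower bound = x̄ - t* · s/√n = 36.8 - 2.068 · 9.2/√185 = 35.40

We are 98% confident that μ ≥ 35.40.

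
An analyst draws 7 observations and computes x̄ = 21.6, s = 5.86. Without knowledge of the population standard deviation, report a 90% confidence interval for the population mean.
(17.30, 25.90)

t-interval (σ unknown):
df = n - 1 = 6
t* = 1.943 for 90% confidence

Margin of error = t* · s/√n = 1.943 · 5.86/√7 = 4.30

CI: (17.30, 25.90)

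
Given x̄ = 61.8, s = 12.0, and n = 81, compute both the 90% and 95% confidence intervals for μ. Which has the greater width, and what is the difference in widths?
95% CI is wider by 0.87

df = 80
90% CI: t* = 1.664, (59.58, 64.02), width = 2 · t* · s/√n = 4.44
95% CI: t* = 1.990, (59.15, 64.45), width = 2 · t* · s/√n = 5.31

The 95% CI is wider by 5.31 - 4.44 = 0.87.
Higher confidence requires a wider interval.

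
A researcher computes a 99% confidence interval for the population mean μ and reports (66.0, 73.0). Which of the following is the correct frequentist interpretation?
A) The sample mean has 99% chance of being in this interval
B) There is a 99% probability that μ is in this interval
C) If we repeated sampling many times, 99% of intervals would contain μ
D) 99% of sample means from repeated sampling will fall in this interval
C

A) Wrong — x̄ is observed and sits in the interval by construction.
B) Wrong — μ is fixed; the randomness lives in the interval, not in μ.
C) Correct — this is the frequentist long-run coverage interpretation.
D) Wrong — coverage applies to intervals containing μ, not to future x̄ values.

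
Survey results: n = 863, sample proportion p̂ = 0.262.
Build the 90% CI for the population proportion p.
(0.237, 0.287)

Proportion CI:
SE = √(p̂(1-p̂)/n) = √(0.262 · 0.738 / 863) = 0.01497

z* = 1.645
Margin = z* · SE = 1.645 · 0.01497 = 0.0246

CI: 0.262 ± 0.0246 = (0.237, 0.287)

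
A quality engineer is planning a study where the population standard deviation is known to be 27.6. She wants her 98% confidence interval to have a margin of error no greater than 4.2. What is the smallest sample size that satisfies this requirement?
n ≥ 234

For margin E ≤ 4.2:
n ≥ (z* · σ / E)²
n ≥ (2.326 · 27.6 / 4.2)²
n ≥ 233.64

Minimum n = 234 (rounding up)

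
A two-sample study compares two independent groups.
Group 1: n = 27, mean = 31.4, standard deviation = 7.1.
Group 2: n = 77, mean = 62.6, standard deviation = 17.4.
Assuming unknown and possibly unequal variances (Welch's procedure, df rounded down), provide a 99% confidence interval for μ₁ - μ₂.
(-37.52, -24.88)

Difference: x̄₁ - x̄₂ = -31.20
SE = √(s₁²/n₁ + s₂²/n₂) = √(7.1²/27 + 17.4²/77) = 2.4081
df = 99.64 → 99 (Welch–Satterthwaite, rounded down)
t* = 2.626

CI: -31.20 ± 2.626 · 2.4081 = -31.20 ± 6.32 = (-37.52, -24.88)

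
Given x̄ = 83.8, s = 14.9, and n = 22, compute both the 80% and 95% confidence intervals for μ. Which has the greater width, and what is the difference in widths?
95% CI is wider by 4.81

df = 21
80% CI: t* = 1.323, (79.60, 88.00), width = 2 · t* · s/√n = 8.41
95% CI: t* = 2.080, (77.19, 90.41), width = 2 · t* · s/√n = 13.22

The 95% CI is wider by 13.22 - 8.41 = 4.81.
Higher confidence requires a wider interval.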